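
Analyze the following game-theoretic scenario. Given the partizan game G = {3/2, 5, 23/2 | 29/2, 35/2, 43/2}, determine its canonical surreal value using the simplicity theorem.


Left options: {3/2, 5, 23/2}, max = 23/2
Right options: {29/2, 35/2, 43/2}, min = 29/2
All options are numbers and max(Left) < min(Right), so by the simplicity theorem the value is the simplest (earliest-born) number strictly between 23/2 and 29/2.
Integers 12 through 14 all lie strictly between 23/2 and 29/2.
Among integers, the simplest (lowest birthday = smallest |n|; 0 is born on day 0, +-n on day n) is 12.
No non-integer in the interval can be simpler: if x is a non-integer in the interval, then floor(x) or ceil(x) also lies in the interval (the interval contains an integer), and both are proper prefixes of x's sign expansion, i.e. born earlier. So the game value is 12.
Game value = 12

12


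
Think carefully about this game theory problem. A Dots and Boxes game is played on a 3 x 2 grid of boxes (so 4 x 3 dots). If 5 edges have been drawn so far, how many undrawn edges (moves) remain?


Grid: 3 x 2 boxes, i.e. 4 rows and 3 columns of dots.
Horizontal edges: (rows + 1) * cols = 4 * 2 = 8
Vertical edges: rows * (cols + 1) = 3 * 3 = 9
Total edges: 8 + 9 = 17
Edges drawn: 5
Remaining: 17 - 5 = 12

12


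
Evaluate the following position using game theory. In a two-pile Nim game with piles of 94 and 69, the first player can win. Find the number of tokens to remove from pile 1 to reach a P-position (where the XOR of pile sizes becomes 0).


Piles: 94 and 69
Current XOR: 94 XOR 69 = 27 (non-zero, so this is an N-position).
To make the XOR zero, we need to find a move that balances the piles.
For pile 1 (size 94): target = 94 XOR 27 = 69
We reduce pile 1 from 94 to 69.
Tokens removed: 94 - 69 = 25
Verification: 69 XOR 69 = 0

25


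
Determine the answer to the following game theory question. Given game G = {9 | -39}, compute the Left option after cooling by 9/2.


Original game: {9 | -39} (a switch {a | b} with a > b).
Cooling by t (for t below the temperature (a - b)/2 = 24) taxes each move by t: {a | b} cooled by t is {a - t | b + t}.
Cooling amount: t = 9/2
Cooled Left option: 9 - 9/2 = 9/2
Cooled Right option: -39 + 9/2 = -69/2
Cooled game: {9/2 | -69/2}
Left option = 9/2

9/2


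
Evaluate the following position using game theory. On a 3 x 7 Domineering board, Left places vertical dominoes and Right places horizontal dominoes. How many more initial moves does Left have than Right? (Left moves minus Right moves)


Board is 3 x 7 (rows x cols).
Left (vertical) placements: (rows-1) * cols = 2 * 7 = 14
Right (horizontal) placements: rows * (cols-1) = 3 * 6 = 18
Advantage = Left - Right = 14 - 18 = -4

-4


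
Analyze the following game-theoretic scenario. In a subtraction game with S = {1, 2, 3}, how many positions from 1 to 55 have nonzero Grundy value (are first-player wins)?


Subtraction set S = {1, 2, 3}, so G(n) = n mod 4.
G(n) = 0 when n is a multiple of 4.
Multiples of 4 in [1, 55]: 13
N-positions (nonzero Grundy) = 55 - 13 = 42

42


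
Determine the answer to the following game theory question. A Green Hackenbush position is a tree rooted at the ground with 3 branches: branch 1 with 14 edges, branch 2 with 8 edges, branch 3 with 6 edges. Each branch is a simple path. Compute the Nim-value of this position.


The tree has 3 branches from the ground vertex.
In Green Hackenbush, the Nim-value of a simple path of length k is k.
Branch 1: length 14, Nim-value = 14
Branch 2: length 8, Nim-value = 8
Branch 3: length 6, Nim-value = 6
Total Nim-value = XOR of all branch values:
0 XOR 14 = 14
14 XOR 8 = 6
6 XOR 6 = 0
Nim-value of the tree = 0

0


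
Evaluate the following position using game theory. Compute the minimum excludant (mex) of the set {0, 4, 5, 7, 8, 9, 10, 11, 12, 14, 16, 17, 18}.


Set = {0, 4, 5, 7, 8, 9, 10, 11, 12, 14, 16, 17, 18}
0 is in the set.
1 is NOT in the set. This is the mex.
mex = 1

1


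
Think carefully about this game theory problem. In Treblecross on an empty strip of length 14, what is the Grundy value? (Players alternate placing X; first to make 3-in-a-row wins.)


Treblecross: place X on empty cells; 3-in-a-row wins.
Playing within two cells of an existing X lets the opponent win at once, so sensible play treats the cells i-2..i+2 around each X as dead. The player left with no safe cell loses, so this is a normal-play take-away game on strips of safe cells.
Placing X at cell i (0-indexed) of a strip of k safe cells leaves independent strips of sizes max(0, i-2) and max(0, k-i-3). Hence G(k) = mex{ G(max(0,i-2)) XOR G(max(0,k-i-3)) : 0 <= i < k }, with G(0) = 0.
G(1): splits (0,0):0^0=0 -> mex({0}) = 1
G(2): splits (0,0):0^0=0 -> mex({0}) = 1
G(3): splits (0,0):0^0=0 -> mex({0}) = 1
G(4): splits (0,1):0^1=1 (0,0):0^0=0 -> mex({0, 1}) = 2
G(5): splits (0,2):0^1=1 (0,1):0^1=1 (0,0):0^0=0 -> mex({0, 1}) = 2
G(6) = mex({1}) = 0
G(7) = mex({0, 1, 2}) = 3
G(8) = mex({0, 1, 2}) = 3
G(9) = mex({0, 2}) = 1
G(10) = mex({0, 2, 3}) = 1
G(11) = mex({0, 3}) = 1
G(12) = mex({1, 3}) = 0
G(13) = mex({0, 1, 2, 3}) = 4
G(14) = mex({0, 1, 2}) = 3
Therefore G(14) = 3.

3


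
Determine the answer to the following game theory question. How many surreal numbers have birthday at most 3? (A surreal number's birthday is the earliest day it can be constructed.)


Day 0: {|} = 0 is born. Count = 1.
Day n: the number of surreal numbers born by day n is 2^(n+1) - 1.
By day 0: 2^1 - 1 = 1
By day 1: 2^2 - 1 = 3
By day 2: 2^3 - 1 = 7
By day 3: 2^4 - 1 = 15
By day 3: 15 surreal numbers.

15


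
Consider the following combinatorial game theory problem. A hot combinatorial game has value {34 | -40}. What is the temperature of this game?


The game is {34 | -40}, a switch {a | b} with numbers a > b.
Cooling {a | b} by t gives {a - t | b + t}, which stops being hot when a - t = b + t, i.e. at t = (a - b)/2. So the temperature of a switch is (a - b)/2.
Temperature = (Left option - Right option) / 2
= (34 - (-40)) / 2
= 74 / 2
= 37

37


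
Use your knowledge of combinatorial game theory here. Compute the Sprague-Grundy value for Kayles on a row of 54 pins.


Kayles: a move removes 1 or 2 adjacent pins from a contiguous row.
Removing pins from a row of k leaves two independent rows (a, b) with a + b = k - 1 (one pin) or a + b = k - 2 (two pins); an end removal gives a = 0.
By Sprague-Grundy, G(k) = mex{ G(a) XOR G(b) } over all these splits. G(0) = 0.
G(1): splits (0,0):0^0=0 -> mex({0}) = 1
G(2): splits (0,1):0^1=1 (0,0):0^0=0 -> mex({0, 1}) = 2
G(3): splits (0,2):0^2=2 (1,1):1^1=0 (0,1):0^1=1 -> mex({0, 1, 2}) = 3
G(4): splits (0,3):0^3=3 (1,2):1^2=3 (0,2):0^2=2 (1,1):1^1=0 -> mex({0, 2, 3}) = 1
G(5): splits (0,4):0^1=1 (1,3):1^3=2 (2,2):2^2=0 (0,3):0^3=3 (1,2):1^2=3 -> mex({0, 1, 2, 3}) = 4
G(6) = mex({0, 1, 2, 4}) = 3
G(7) = mex({0, 1, 3, 4, 5}) = 2
G(8) = mex({0, 2, 3, 5, 6}) = 1
G(9) = mex({0, 1, 2, 3, 6, 7}) = 4
G(10) = mex({0, 1, 3, 4, 5, 7}) = 2
G(11) = mex({0, 1, 2, 3, 4, 5}) = 6
G(12) = mex({0, 1, 2, 3, 5, 6, 7}) = 4
G(13) = mex({0, 2, 3, 4, 6, 7}) = 1
G(14) = mex({0, 1, 4, 5, 6, 7}) = 2
G(15) = mex({0, 1, 2, 3, 4, 5, 6}) = 7
G(16) = mex({0, 2, 3, 5, 6, 7}) = 1
G(17) = mex({0, 1, 2, 3, 5, 6, 7}) = 4
G(18) = mex({0, 1, 2, 4, 5, 6}) = 3
G(19) = mex({0, 1, 3, 4, 5, 7}) = 2
G(20) = mex({0, 2, 3, 4, 5, 6, 7}) = 1
G(21) = mex({0, 1, 2, 3, 5, 6, 7}) = 4
G(22) = mex({0, 1, 2, 3, 4, 5, 7}) = 6
G(23) = mex({0, 1, 2, 3, 4, 5, 6}) = 7
G(24) = mex({0, 1, 2, 3, 5, 6, 7}) = 4
G(25) = mex({0, 2, 3, 4, 6, 7}) = 1
G(26) = mex({0, 1, 3, 4, 5, 6, 7}) = 2
G(27) = mex({0, 1, 2, 3, 4, 5, 6, 7}) = 8
G(28) = mex({0, 1, 2, 3, 4, 6, 7, 8}) = 5
G(29) = mex({0, 1, 2, 3, 5, 6, 7, 8, 9}) = 4
G(30) = mex({0, 1, 2, 3, 4, 5, 6, 9, 10}) = 7
G(31) = mex({0, 1, 3, 4, 5, 7, 10, 11}) = 2
G(32) = mex({0, 2, 3, 4, 5, 6, 7, 9, 11}) = 1
G(33) = mex({0, 1, 2, 3, 4, 5, 6, 7, 9, 12}) = 8
G(34) = mex({0, 1, 2, 3, 4, 5, 7, 8, 11, 12}) = 6
G(35) = mex({0, 1, 2, 3, 4, 5, 6, 8, 9, 10, 11}) = 7
G(36) = mex({0, 1, 2, 3, 5, 6, 7, 9, 10}) = 4
G(37) = mex({0, 2, 3, 4, 6, 7, 9, 10, 11, 12}) = 1
G(38) = mex({0, 1, 3, 4, 5, 6, 7, 9, 10, 11, 12}) = 2
G(39) = mex({0, 1, 2, 4, 5, 6, 7, 9, 10, 12, 14}) = 3
G(40) = mex({0, 2, 3, 4, 6, 7, 11, 12, 14}) = 1
G(41) = mex({0, 1, 2, 3, 5, 6, 7, 9, 10, 11, 12}) = 4
G(42) = mex({0, 1, 2, 3, 4, 5, 6, 9, 10}) = 7
G(43) = mex({0, 1, 3, 4, 5, 7, 9, 10, 12, 15}) = 2
G(44) = mex({0, 2, 3, 4, 5, 6, 7, 9, 10, 12, 15}) = 1
G(45) = mex({0, 1, 2, 3, 4, 5, 6, 7, 9, 10, 12, 14}) = 8
G(46) = mex({0, 1, 3, 4, 5, 7, 8, 11, 12, 14}) = 2
G(47) = mex({0, 1, 2, 3, 4, 5, 6, 8, 9, 10, 11, 12}) = 7
G(48) = mex({0, 1, 2, 3, 5, 6, 7, 9, 10}) = 4
G(49) = mex({0, 2, 3, 4, 6, 7, 9, 10, 11, 12, 15}) = 1
G(50) = mex({0, 1, 4, 5, 6, 7, 9, 11, 12, 14, 15}) = 2
G(51) = mex({0, 1, 2, 3, 4, 5, 6, 7, 9, 12, 14, 15}) = 8
G(52) = mex({0, 2, 3, 4, 5, 6, 7, 8, 11, 12, 15}) = 1
G(53) = mex({0, 1, 2, 3, 5, 6, 7, 8, 9, 10, 11, 12}) = 4
G(54) = mex({0, 1, 2, 3, 4, 5, 6, 9, 10}) = 7
Therefore G(54) = 7.

7


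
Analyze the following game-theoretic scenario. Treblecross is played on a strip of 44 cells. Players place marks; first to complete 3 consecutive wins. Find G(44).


Treblecross: place X on empty cells; 3-in-a-row wins.
Playing within two cells of an existing X lets the opponent win at once, so sensible play treats the cells i-2..i+2 around each X as dead. The player left with no safe cell loses, so this is a normal-play take-away game on strips of safe cells.
Placing X at cell i (0-indexed) of a strip of k safe cells leaves independent strips of sizes max(0, i-2) and max(0, k-i-3). Hence G(k) = mex{ G(max(0,i-2)) XOR G(max(0,k-i-3)) : 0 <= i < k }, with G(0) = 0.
G(1): splits (0,0):0^0=0 -> mex({0}) = 1
G(2): splits (0,0):0^0=0 -> mex({0}) = 1
G(3): splits (0,0):0^0=0 -> mex({0}) = 1
G(4): splits (0,1):0^1=1 (0,0):0^0=0 -> mex({0, 1}) = 2
G(5): splits (0,2):0^1=1 (0,1):0^1=1 (0,0):0^0=0 -> mex({0, 1}) = 2
G(6) = mex({1}) = 0
G(7) = mex({0, 1, 2}) = 3
G(8) = mex({0, 1, 2}) = 3
G(9) = mex({0, 2}) = 1
G(10) = mex({0, 2, 3}) = 1
G(11) = mex({0, 3}) = 1
G(12) = mex({1, 3}) = 0
G(13) = mex({0, 1, 2, 3}) = 4
G(14) = mex({0, 1, 2}) = 3
G(15) = mex({0, 1, 2}) = 3
G(16) = mex({0, 1, 2, 4}) = 3
G(17) = mex({0, 1, 3, 4}) = 2
G(18) = mex({0, 1, 3, 4}) = 2
G(19) = mex({0, 1, 3, 5}) = 2
G(20) = mex({0, 1, 2, 3, 5}) = 4
G(21) = mex({0, 1, 2, 3, 5}) = 4
G(22) = mex({1, 2, 6}) = 0
G(23) = mex({0, 1, 2, 3, 4, 6}) = 5
G(24) = mex({0, 1, 2, 3, 4}) = 5
G(25) = mex({0, 1, 3, 4, 7}) = 2
G(26) = mex({0, 1, 3, 4, 5, 7}) = 2
G(27) = mex({0, 1, 3, 5}) = 2
G(28) = mex({0, 1, 2, 5}) = 3
G(29) = mex({0, 1, 2, 4, 5, 6}) = 3
G(30) = mex({1, 2, 4, 6}) = 0
G(31) = mex({0, 1, 2, 3, 4, 6}) = 5
G(32) = mex({1, 2, 3, 4, 7}) = 0
G(33) = mex({0, 3, 7}) = 1
G(34) = mex({0, 2, 3, 5, 7}) = 1
G(35) = mex({0, 2, 3, 5, 6}) = 1
G(36) = mex({0, 1, 2, 5, 6}) = 3
G(37) = mex({0, 1, 2, 4, 5, 6}) = 3
G(38) = mex({0, 1, 2, 4}) = 3
G(39) = mex({0, 1, 2, 3, 4, 7}) = 5
G(40) = mex({0, 1, 2, 3, 4, 5, 7}) = 6
G(41) = mex({0, 1, 2, 3, 5, 7}) = 4
G(42) = mex({0, 1, 2, 3, 5, 6, 7}) = 4
G(43) = mex({0, 2, 3, 5, 6}) = 1
G(44) = mex({1, 2, 3, 4, 5, 6}) = 0
Therefore G(44) = 0.

0


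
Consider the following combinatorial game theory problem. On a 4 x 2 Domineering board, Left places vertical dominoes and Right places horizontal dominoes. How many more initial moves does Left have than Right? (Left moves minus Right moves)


Board is 4 x 2 (rows x cols).
Left (vertical) placements: (rows-1) * cols = 3 * 2 = 6
Right (horizontal) placements: rows * (cols-1) = 4 * 1 = 4
Advantage = Left - Right = 6 - 4 = 2

2


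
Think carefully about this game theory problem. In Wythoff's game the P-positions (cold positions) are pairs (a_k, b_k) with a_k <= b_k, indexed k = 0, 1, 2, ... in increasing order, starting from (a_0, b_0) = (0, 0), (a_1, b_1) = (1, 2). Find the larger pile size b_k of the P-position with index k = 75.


By Wythoff's theorem, a_k = floor(k * phi) and b_k = floor(k * phi^2) = a_k + k, where phi = (1 + sqrt(5))/2 is the golden ratio.
phi = (1 + sqrt(5))/2 = 1.618034
phi^2 = phi + 1 = 2.618034
k = 75
k * phi^2 = 75 * 2.618034 = 196.352549
b_75 = floor(k * phi^2) = 196 (check: a_75 + k = 121 + 75 = 196)

196


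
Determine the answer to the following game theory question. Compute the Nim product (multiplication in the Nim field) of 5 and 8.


Nim multiplication is bilinear over XOR: (u XOR v) * w = (u*w) XOR (v*w).
So we split each operand into its bit components and XOR the pairwise Nim products.
5 = 1 + 4 (as XOR of powers of 2).
8 = 8 (as XOR of powers of 2).
Using the standard Nim-product table on single bits:
  2*2 = 3,   2*4 = 8,   2*8 = 12,
  4*4 = 6,   4*8 = 11,  8*8 = 13,
and  1*x = x (identity), k*l = l*k (commutative).
Pairwise Nim products:
  1 * 8 = 8
  4 * 8 = 11
XOR them: 8 XOR 11 = 3.
Result: 5 * 8 = 3 (in Nim).

3


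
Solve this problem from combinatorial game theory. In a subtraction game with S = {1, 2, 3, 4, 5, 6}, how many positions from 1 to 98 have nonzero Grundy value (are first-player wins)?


Subtraction set S = {1, 2, 3, 4, 5, 6}, so G(n) = n mod 7.
G(n) = 0 when n is a multiple of 7.
Multiples of 7 in [1, 98]: 14
N-positions (nonzero Grundy) = 98 - 14 = 84

84


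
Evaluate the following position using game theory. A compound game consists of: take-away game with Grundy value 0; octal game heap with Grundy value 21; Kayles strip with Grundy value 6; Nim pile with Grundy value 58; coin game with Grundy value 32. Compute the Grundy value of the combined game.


By the Sprague-Grundy theorem, the Grundy value of a sum of games is the XOR of individual Grundy values.
take-away game: Grundy value = 0. Running XOR: 0 XOR 0 = 0
octal game heap: Grundy value = 21. Running XOR: 0 XOR 21 = 21
Kayles strip: Grundy value = 6. Running XOR: 21 XOR 6 = 19
Nim pile: Grundy value = 58. Running XOR: 19 XOR 58 = 41
coin game: Grundy value = 32. Running XOR: 41 XOR 32 = 9
The combined Grundy value is 9.

9


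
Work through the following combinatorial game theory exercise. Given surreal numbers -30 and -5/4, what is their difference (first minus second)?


x = -30, y = -5/4
Converting to common denominator: 4
x = -120/4, y = -5/4
x - y = -30 - -5/4 = -115/4

-115/4


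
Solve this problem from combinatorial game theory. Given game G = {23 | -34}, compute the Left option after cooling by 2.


Original game: {23 | -34} (a switch {a | b} with a > b).
Cooling by t (for t below the temperature (a - b)/2 = 57/2) taxes each move by t: {a | b} cooled by t is {a - t | b + t}.
Cooling amount: t = 2
Cooled Left option: 23 - 2 = 21
Cooled Right option: -34 + 2 = -32
Cooled game: {21 | -32}
Left option = 21

21


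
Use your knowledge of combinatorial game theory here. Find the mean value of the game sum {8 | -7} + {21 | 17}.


G1 = {8 | -7}, G2 = {21 | 17}
Each is a switch {a | b} with numbers a > b; its mean value is (a + b)/2, and mean value is additive over game sums: m(G1 + G2) = m(G1) + m(G2).
Mean of G1 = (8 + (-7))/2 = 1/2 = 1/2
Mean of G2 = (21 + (17))/2 = 38/2 = 19
Mean of G1 + G2 = 1/2 + 19 = 39/2

39/2


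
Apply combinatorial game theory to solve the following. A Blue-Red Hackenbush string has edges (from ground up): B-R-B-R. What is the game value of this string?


Edges (from ground): B-R-B-R
By Berlekamp's sign-expansion rule, a Blue-Red Hackenbush stalk has the value of the surreal number whose sign sequence is the edge sequence with B -> + and R -> -.
Sign sequence: +-+-
Trace the sign expansion in the surreal number tree, starting from 0:
Edge 1: B (sign +) -> bounds (0, +inf), value = 1
Edge 2: R (sign -) -> bounds (0, 1), value = 1/2
Edge 3: B (sign +) -> bounds (1/2, 1), value = 3/4
Edge 4: R (sign -) -> bounds (1/2, 3/4), value = 5/8
Game value = 5/8

5/8


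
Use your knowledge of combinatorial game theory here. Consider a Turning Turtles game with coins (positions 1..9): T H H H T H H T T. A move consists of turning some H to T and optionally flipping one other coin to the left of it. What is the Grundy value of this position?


Coins: T H H H T H H T T
Key fact: a single head at position k behaves exactly like a Nim heap of size k (turning it to T and optionally flipping a coin at j < k corresponds to moving the heap from k to j, or to 0), and heads combine as a disjunctive sum (two heads at the same place would cancel, matching j XOR j = 0). So the Nim-value is the XOR of the 1-indexed positions of the heads.
Face-up positions (1-indexed): [2, 3, 4, 6, 7]
XOR 0 with 2: 0 XOR 2 = 2
XOR 2 with 3: 2 XOR 3 = 1
XOR 1 with 4: 1 XOR 4 = 5
XOR 5 with 6: 5 XOR 6 = 3
XOR 3 with 7: 3 XOR 7 = 4
Nim-value = 4

4


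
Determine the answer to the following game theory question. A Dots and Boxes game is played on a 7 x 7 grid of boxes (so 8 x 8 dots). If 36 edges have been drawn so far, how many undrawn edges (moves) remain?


Grid: 7 x 7 boxes, i.e. 8 rows and 8 columns of dots.
Horizontal edges: (rows + 1) * cols = 8 * 7 = 56
Vertical edges: rows * (cols + 1) = 7 * 8 = 56
Total edges: 56 + 56 = 112
Edges drawn: 36
Remaining: 112 - 36 = 76

76


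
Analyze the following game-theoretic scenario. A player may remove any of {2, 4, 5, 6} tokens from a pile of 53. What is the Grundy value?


The subtraction set is S = {2, 4, 5, 6}.
G(k) = mex{ G(k - s) : s in S, s <= k }. We compute iteratively: G(0) = 0.
G(1) = mex({}) = 0
G(2) = mex({0}) = 1
G(3) = mex({0}) = 1
G(4) = mex({0, 1}) = 2
G(5) = mex({0, 1}) = 2
G(6) = mex({0, 1, 2}) = 3
G(7) = mex({0, 1, 2}) = 3
G(8) = mex({1, 2, 3}) = 0
G(9) = mex({1, 2, 3}) = 0
G(10) = mex({0, 2, 3}) = 1
G(11) = mex({0, 2, 3}) = 1
G(12) = mex({0, 1, 3}) = 2
G(13) = mex({0, 1, 3}) = 2
Observe that G(8)..G(13) = 0, 0, 1, 1, 2, 2 repeats G(0)..G(5) = 0, 0, 1, 1, 2, 2.
For k >= max(S) = 6, G(k) is determined by the previous 6 values G(k-6)..G(k-1); a window of 6 consecutive values has recurred shifted by 8, so by induction G(k + 8) = G(k) for all k >= 0: the sequence is periodic from the start with period 8.
One period: G(0..7) = 0, 0, 1, 1, 2, 2, 3, 3.
53 mod 8 = 5, so G(53) = G(5) = 2.

2


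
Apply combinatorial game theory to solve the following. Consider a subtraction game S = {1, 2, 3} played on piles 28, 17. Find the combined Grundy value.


Subtraction set: {1, 2, 3}
For this subtraction set, G(n) = n mod 4 (period = max + 1 = 4).
Pile 1 (size 28): G(28) = 28 mod 4 = 0
Pile 2 (size 17): G(17) = 17 mod 4 = 1
Total Grundy value = XOR of all: 0 XOR 1 = 1

1


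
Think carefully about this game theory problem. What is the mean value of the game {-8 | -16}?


Game = {-8 | -16}, a switch {a | b} with numbers a > b.
Its thermograph has left wall a - t and right wall b + t, which meet at t = (a - b)/2, where both equal (a + b)/2. So the mast (mean value) is at (a + b)/2.
Mean = (-8 + (-16))/2 = -24/2 = -12

-12


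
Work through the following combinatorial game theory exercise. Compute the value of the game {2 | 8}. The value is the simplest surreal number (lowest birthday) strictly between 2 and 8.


Left options: {2}, max = 2
Right options: {8}, min = 8
All options are numbers and max(Left) < min(Right), so by the simplicity theorem the value is the simplest (earliest-born) number strictly between 2 and 8.
Integers 3 through 7 all lie strictly between 2 and 8.
Among integers, the simplest (lowest birthday = smallest |n|; 0 is born on day 0, +-n on day n) is 3.
No non-integer in the interval can be simpler: if x is a non-integer in the interval, then floor(x) or ceil(x) also lies in the interval (the interval contains an integer), and both are proper prefixes of x's sign expansion, i.e. born earlier. So the game value is 3.
Game value = 3

3


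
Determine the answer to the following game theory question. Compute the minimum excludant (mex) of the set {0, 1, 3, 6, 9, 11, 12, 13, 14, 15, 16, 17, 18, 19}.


Set = {0, 1, 3, 6, 9, 11, 12, 13, 14, 15, 16, 17, 18, 19}
0 is in the set.
1 is in the set.
2 is NOT in the set. This is the mex.
mex = 2

2


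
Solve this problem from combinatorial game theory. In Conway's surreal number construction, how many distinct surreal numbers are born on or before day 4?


Day 0: {|} = 0 is born. Count = 1.
Day n: the number of surreal numbers born by day n is 2^(n+1) - 1.
By day 0: 2^1 - 1 = 1
By day 1: 2^2 - 1 = 3
By day 2: 2^3 - 1 = 7
By day 3: 2^4 - 1 = 15
By day 4: 2^5 - 1 = 31
By day 4: 31 surreal numbers.

31


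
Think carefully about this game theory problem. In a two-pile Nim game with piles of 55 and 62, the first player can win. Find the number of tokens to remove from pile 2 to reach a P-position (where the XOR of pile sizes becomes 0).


Piles: 55 and 62
Current XOR: 55 XOR 62 = 9 (non-zero, so this is an N-position).
To make the XOR zero, we need to find a move that balances the piles.
For pile 2 (size 62): target = 62 XOR 9 = 55
We reduce pile 2 from 62 to 55.
Tokens removed: 62 - 55 = 7
Verification: 55 XOR 55 = 0

7


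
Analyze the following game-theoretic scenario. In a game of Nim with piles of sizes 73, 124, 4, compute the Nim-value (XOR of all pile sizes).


We need the XOR (exclusive or) of all pile sizes.
After XOR-ing pile 1 (size 73): 0 XOR 73 = 73
After XOR-ing pile 2 (size 124): 73 XOR 124 = 53
After XOR-ing pile 3 (size 4): 53 XOR 4 = 49
The Nim-value of this position is 49.

49


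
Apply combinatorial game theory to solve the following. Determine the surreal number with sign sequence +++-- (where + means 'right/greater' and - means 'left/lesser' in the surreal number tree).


Sign expansion: +++--
Rule: track bounds (lo, hi), initially (-inf, +inf). On '+', the current value becomes lo and we move to the simplest number in (value, hi): value + 1 if hi = +inf, otherwise the midpoint (value + hi)/2. On '-', the current value becomes hi and we move to value - 1 if lo = -inf, otherwise the midpoint (lo + value)/2.
Start at 0.
Step 1: sign = +, move right. Bounds: (0, +inf). Value = 1
Step 2: sign = +, move right. Bounds: (1, +inf). Value = 2
Step 3: sign = +, move right. Bounds: (2, +inf). Value = 3
Step 4: sign = -, move left. Bounds: (2, 3). Value = 5/2
Step 5: sign = -, move left. Bounds: (2, 5/2). Value = 9/4
The surreal number with sign expansion +++-- is 9/4.

9/4


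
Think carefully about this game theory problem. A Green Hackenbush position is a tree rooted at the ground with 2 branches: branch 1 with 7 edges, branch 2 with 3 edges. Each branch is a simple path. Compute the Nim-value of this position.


The tree has 2 branches from the ground vertex.
In Green Hackenbush, the Nim-value of a simple path of length k is k.
Branch 1: length 7, Nim-value = 7
Branch 2: length 3, Nim-value = 3
Total Nim-value = XOR of all branch values:
0 XOR 7 = 7
7 XOR 3 = 4
Nim-value of the tree = 4

4


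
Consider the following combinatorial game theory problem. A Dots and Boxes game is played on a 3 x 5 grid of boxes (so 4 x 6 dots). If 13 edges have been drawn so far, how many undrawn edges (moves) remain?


Grid: 3 x 5 boxes, i.e. 4 rows and 6 columns of dots.
Horizontal edges: (rows + 1) * cols = 4 * 5 = 20
Vertical edges: rows * (cols + 1) = 3 * 6 = 18
Total edges: 20 + 18 = 38
Edges drawn: 13
Remaining: 38 - 13 = 25

25


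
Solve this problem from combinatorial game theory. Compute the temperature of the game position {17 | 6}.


The game is {17 | 6}, a switch {a | b} with numbers a > b.
Cooling {a | b} by t gives {a - t | b + t}, which stops being hot when a - t = b + t, i.e. at t = (a - b)/2. So the temperature of a switch is (a - b)/2.
Temperature = (Left option - Right option) / 2
= (17 - (6)) / 2
= 11 / 2
= 11/2

11/2


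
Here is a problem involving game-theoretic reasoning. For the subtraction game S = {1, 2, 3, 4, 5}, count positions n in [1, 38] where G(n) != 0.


Subtraction set S = {1, 2, 3, 4, 5}, so G(n) = n mod 6.
G(n) = 0 when n is a multiple of 6.
Multiples of 6 in [1, 38]: 6
N-positions (nonzero Grundy) = 38 - 6 = 32

32


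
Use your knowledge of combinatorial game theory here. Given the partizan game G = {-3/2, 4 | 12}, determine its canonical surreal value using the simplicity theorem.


Left options: {-3/2, 4}, max = 4
Right options: {12}, min = 12
All options are numbers and max(Left) < min(Right), so by the simplicity theorem the value is the simplest (earliest-born) number strictly between 4 and 12.
Integers 5 through 11 all lie strictly between 4 and 12.
Among integers, the simplest (lowest birthday = smallest |n|; 0 is born on day 0, +-n on day n) is 5.
No non-integer in the interval can be simpler: if x is a non-integer in the interval, then floor(x) or ceil(x) also lies in the interval (the interval contains an integer), and both are proper prefixes of x's sign expansion, i.e. born earlier. So the game value is 5.
Game value = 5

5


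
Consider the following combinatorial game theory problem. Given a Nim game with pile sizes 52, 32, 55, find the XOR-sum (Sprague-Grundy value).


We need the XOR (exclusive or) of all pile sizes.
After XOR-ing pile 1 (size 52): 0 XOR 52 = 52
After XOR-ing pile 2 (size 32): 52 XOR 32 = 20
After XOR-ing pile 3 (size 55): 20 XOR 55 = 35
The Nim-value of this position is 35.

35


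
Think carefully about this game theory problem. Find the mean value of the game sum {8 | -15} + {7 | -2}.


G1 = {8 | -15}, G2 = {7 | -2}
Each is a switch {a | b} with numbers a > b; its mean value is (a + b)/2, and mean value is additive over game sums: m(G1 + G2) = m(G1) + m(G2).
Mean of G1 = (8 + (-15))/2 = -7/2 = -7/2
Mean of G2 = (7 + (-2))/2 = 5/2 = 5/2
Mean of G1 + G2 = -7/2 + 5/2 = -1

-1


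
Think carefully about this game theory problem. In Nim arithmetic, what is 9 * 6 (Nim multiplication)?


Nim multiplication is bilinear over XOR: (u XOR v) * w = (u*w) XOR (v*w).
So we split each operand into its bit components and XOR the pairwise Nim products.
9 = 1 + 8 (as XOR of powers of 2).
6 = 2 + 4 (as XOR of powers of 2).
Using the standard Nim-product table on single bits:
  2*2 = 3,   2*4 = 8,   2*8 = 12,
  4*4 = 6,   4*8 = 11,  8*8 = 13,
and  1*x = x (identity), k*l = l*k (commutative).
Pairwise Nim products:
  1 * 2 = 2
  1 * 4 = 4
  8 * 2 = 12
  8 * 4 = 11
XOR them: 2 XOR 4 XOR 12 XOR 11 = 1.
Result: 9 * 6 = 1 (in Nim).

1


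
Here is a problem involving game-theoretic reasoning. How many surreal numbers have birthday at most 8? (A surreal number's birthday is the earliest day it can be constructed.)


Day 0: {|} = 0 is born. Count = 1.
Day n: the number of surreal numbers born by day n is 2^(n+1) - 1.
By day 0: 2^1 - 1 = 1
By day 1: 2^2 - 1 = 3
By day 2: 2^3 - 1 = 7
By day 3: 2^4 - 1 = 15
By day 4: 2^5 - 1 = 31
By day 5: 2^6 - 1 = 63
By day 6: 2^7 - 1 = 127
By day 7: 2^8 - 1 = 255
By day 8: 2^9 - 1 = 511
By day 8: 511 surreal numbers.

511


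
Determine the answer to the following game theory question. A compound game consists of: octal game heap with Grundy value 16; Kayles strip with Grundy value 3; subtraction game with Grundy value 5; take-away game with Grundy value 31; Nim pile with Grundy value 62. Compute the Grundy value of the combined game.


By the Sprague-Grundy theorem, the Grundy value of a sum of games is the XOR of individual Grundy values.
octal game heap: Grundy value = 16. Running XOR: 0 XOR 16 = 16
Kayles strip: Grundy value = 3. Running XOR: 16 XOR 3 = 19
subtraction game: Grundy value = 5. Running XOR: 19 XOR 5 = 22
take-away game: Grundy value = 31. Running XOR: 22 XOR 31 = 9
Nim pile: Grundy value = 62. Running XOR: 9 XOR 62 = 55
The combined Grundy value is 55.

55


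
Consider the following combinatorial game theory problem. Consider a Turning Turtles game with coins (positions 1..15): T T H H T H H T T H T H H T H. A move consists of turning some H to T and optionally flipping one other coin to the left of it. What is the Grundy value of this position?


Coins: T T H H T H H T T H T H H T H
Key fact: a single head at position k behaves exactly like a Nim heap of size k (turning it to T and optionally flipping a coin at j < k corresponds to moving the heap from k to j, or to 0), and heads combine as a disjunctive sum (two heads at the same place would cancel, matching j XOR j = 0). So the Nim-value is the XOR of the 1-indexed positions of the heads.
Face-up positions (1-indexed): [3, 4, 6, 7, 10, 12, 13, 15]
XOR 0 with 3: 0 XOR 3 = 3
XOR 3 with 4: 3 XOR 4 = 7
XOR 7 with 6: 7 XOR 6 = 1
XOR 1 with 7: 1 XOR 7 = 6
XOR 6 with 10: 6 XOR 10 = 12
XOR 12 with 12: 12 XOR 12 = 0
XOR 0 with 13: 0 XOR 13 = 13
XOR 13 with 15: 13 XOR 15 = 2
Nim-value = 2

2


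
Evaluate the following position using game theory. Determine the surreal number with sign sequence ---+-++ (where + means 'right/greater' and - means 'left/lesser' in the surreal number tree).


Sign expansion: ---+-++
Rule: track bounds (lo, hi), initially (-inf, +inf). On '+', the current value becomes lo and we move to the simplest number in (value, hi): value + 1 if hi = +inf, otherwise the midpoint (value + hi)/2. On '-', the current value becomes hi and we move to value - 1 if lo = -inf, otherwise the midpoint (lo + value)/2.
Start at 0.
Step 1: sign = -, move left. Bounds: (-inf, 0). Value = -1
Step 2: sign = -, move left. Bounds: (-inf, -1). Value = -2
Step 3: sign = -, move left. Bounds: (-inf, -2). Value = -3
Step 4: sign = +, move right. Bounds: (-3, -2). Value = -5/2
Step 5: sign = -, move left. Bounds: (-3, -5/2). Value = -11/4
Step 6: sign = +, move right. Bounds: (-11/4, -5/2). Value = -21/8
Step 7: sign = +, move right. Bounds: (-21/8, -5/2). Value = -41/16
The surreal number with sign expansion ---+-++ is -41/16.

-41/16


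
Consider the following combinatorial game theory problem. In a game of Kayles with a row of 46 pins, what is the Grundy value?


Kayles: a move removes 1 or 2 adjacent pins from a contiguous row.
Removing pins from a row of k leaves two independent rows (a, b) with a + b = k - 1 (one pin) or a + b = k - 2 (two pins); an end removal gives a = 0.
By Sprague-Grundy, G(k) = mex{ G(a) XOR G(b) } over all these splits. G(0) = 0.
G(1): splits (0,0):0^0=0 -> mex({0}) = 1
G(2): splits (0,1):0^1=1 (0,0):0^0=0 -> mex({0, 1}) = 2
G(3): splits (0,2):0^2=2 (1,1):1^1=0 (0,1):0^1=1 -> mex({0, 1, 2}) = 3
G(4): splits (0,3):0^3=3 (1,2):1^2=3 (0,2):0^2=2 (1,1):1^1=0 -> mex({0, 2, 3}) = 1
G(5): splits (0,4):0^1=1 (1,3):1^3=2 (2,2):2^2=0 (0,3):0^3=3 (1,2):1^2=3 -> mex({0, 1, 2, 3}) = 4
G(6) = mex({0, 1, 2, 4}) = 3
G(7) = mex({0, 1, 3, 4, 5}) = 2
G(8) = mex({0, 2, 3, 5, 6}) = 1
G(9) = mex({0, 1, 2, 3, 6, 7}) = 4
G(10) = mex({0, 1, 3, 4, 5, 7}) = 2
G(11) = mex({0, 1, 2, 3, 4, 5}) = 6
G(12) = mex({0, 1, 2, 3, 5, 6, 7}) = 4
G(13) = mex({0, 2, 3, 4, 6, 7}) = 1
G(14) = mex({0, 1, 4, 5, 6, 7}) = 2
G(15) = mex({0, 1, 2, 3, 4, 5, 6}) = 7
G(16) = mex({0, 2, 3, 5, 6, 7}) = 1
G(17) = mex({0, 1, 2, 3, 5, 6, 7}) = 4
G(18) = mex({0, 1, 2, 4, 5, 6}) = 3
G(19) = mex({0, 1, 3, 4, 5, 7}) = 2
G(20) = mex({0, 2, 3, 4, 5, 6, 7}) = 1
G(21) = mex({0, 1, 2, 3, 5, 6, 7}) = 4
G(22) = mex({0, 1, 2, 3, 4, 5, 7}) = 6
G(23) = mex({0, 1, 2, 3, 4, 5, 6}) = 7
G(24) = mex({0, 1, 2, 3, 5, 6, 7}) = 4
G(25) = mex({0, 2, 3, 4, 6, 7}) = 1
G(26) = mex({0, 1, 3, 4, 5, 6, 7}) = 2
G(27) = mex({0, 1, 2, 3, 4, 5, 6, 7}) = 8
G(28) = mex({0, 1, 2, 3, 4, 6, 7, 8}) = 5
G(29) = mex({0, 1, 2, 3, 5, 6, 7, 8, 9}) = 4
G(30) = mex({0, 1, 2, 3, 4, 5, 6, 9, 10}) = 7
G(31) = mex({0, 1, 3, 4, 5, 7, 10, 11}) = 2
G(32) = mex({0, 2, 3, 4, 5, 6, 7, 9, 11}) = 1
G(33) = mex({0, 1, 2, 3, 4, 5, 6, 7, 9, 12}) = 8
G(34) = mex({0, 1, 2, 3, 4, 5, 7, 8, 11, 12}) = 6
G(35) = mex({0, 1, 2, 3, 4, 5, 6, 8, 9, 10, 11}) = 7
G(36) = mex({0, 1, 2, 3, 5, 6, 7, 9, 10}) = 4
G(37) = mex({0, 2, 3, 4, 6, 7, 9, 10, 11, 12}) = 1
G(38) = mex({0, 1, 3, 4, 5, 6, 7, 9, 10, 11, 12}) = 2
G(39) = mex({0, 1, 2, 4, 5, 6, 7, 9, 10, 12, 14}) = 3
G(40) = mex({0, 2, 3, 4, 6, 7, 11, 12, 14}) = 1
G(41) = mex({0, 1, 2, 3, 5, 6, 7, 9, 10, 11, 12}) = 4
G(42) = mex({0, 1, 2, 3, 4, 5, 6, 9, 10}) = 7
G(43) = mex({0, 1, 3, 4, 5, 7, 9, 10, 12, 15}) = 2
G(44) = mex({0, 2, 3, 4, 5, 6, 7, 9, 10, 12, 15}) = 1
G(45) = mex({0, 1, 2, 3, 4, 5, 6, 7, 9, 10, 12, 14}) = 8
G(46) = mex({0, 1, 3, 4, 5, 7, 8, 11, 12, 14}) = 2
Therefore G(46) = 2.

2


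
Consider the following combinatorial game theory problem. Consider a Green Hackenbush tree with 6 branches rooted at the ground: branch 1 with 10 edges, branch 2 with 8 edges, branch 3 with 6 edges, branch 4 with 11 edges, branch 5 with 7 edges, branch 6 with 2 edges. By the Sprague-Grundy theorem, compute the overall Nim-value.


The tree has 6 branches from the ground vertex.
In Green Hackenbush, the Nim-value of a simple path of length k is k.
Branch 1: length 10, Nim-value = 10
Branch 2: length 8, Nim-value = 8
Branch 3: length 6, Nim-value = 6
Branch 4: length 11, Nim-value = 11
Branch 5: length 7, Nim-value = 7
Branch 6: length 2, Nim-value = 2
Total Nim-value = XOR of all branch values:
0 XOR 10 = 10
10 XOR 8 = 2
2 XOR 6 = 4
4 XOR 11 = 15
15 XOR 7 = 8
8 XOR 2 = 10
Nim-value of the tree = 10

10


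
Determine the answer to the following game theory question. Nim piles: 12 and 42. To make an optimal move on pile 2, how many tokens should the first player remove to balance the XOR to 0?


Piles: 12 and 42
Current XOR: 12 XOR 42 = 38 (non-zero, so this is an N-position).
To make the XOR zero, we need to find a move that balances the piles.
For pile 2 (size 42): target = 42 XOR 38 = 12
We reduce pile 2 from 42 to 12.
Tokens removed: 42 - 12 = 30
Verification: 12 XOR 12 = 0

30


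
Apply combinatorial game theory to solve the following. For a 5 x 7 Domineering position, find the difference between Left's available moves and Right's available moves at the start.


Board is 5 x 7 (rows x cols).
Left (vertical) placements: (rows-1) * cols = 4 * 7 = 28
Right (horizontal) placements: rows * (cols-1) = 5 * 6 = 30
Advantage = Left - Right = 28 - 30 = -2

-2


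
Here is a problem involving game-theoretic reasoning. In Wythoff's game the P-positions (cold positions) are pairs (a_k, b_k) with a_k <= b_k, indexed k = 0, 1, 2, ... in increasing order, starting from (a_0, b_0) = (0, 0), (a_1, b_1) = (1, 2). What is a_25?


By Wythoff's theorem, a_k = floor(k * phi) and b_k = floor(k * phi^2) = a_k + k, where phi = (1 + sqrt(5))/2 is the golden ratio.
phi = (1 + sqrt(5))/2 = 1.618034
k = 25
k * phi = 25 * 1.618034 = 40.450850
a_25 = floor(k * phi) = 40

40


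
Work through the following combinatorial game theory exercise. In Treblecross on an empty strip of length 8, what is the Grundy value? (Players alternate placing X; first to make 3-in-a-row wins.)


Treblecross: place X on empty cells; 3-in-a-row wins.
Playing within two cells of an existing X lets the opponent win at once, so sensible play treats the cells i-2..i+2 around each X as dead. The player left with no safe cell loses, so this is a normal-play take-away game on strips of safe cells.
Placing X at cell i (0-indexed) of a strip of k safe cells leaves independent strips of sizes max(0, i-2) and max(0, k-i-3). Hence G(k) = mex{ G(max(0,i-2)) XOR G(max(0,k-i-3)) : 0 <= i < k }, with G(0) = 0.
G(1): splits (0,0):0^0=0 -> mex({0}) = 1
G(2): splits (0,0):0^0=0 -> mex({0}) = 1
G(3): splits (0,0):0^0=0 -> mex({0}) = 1
G(4): splits (0,1):0^1=1 (0,0):0^0=0 -> mex({0, 1}) = 2
G(5): splits (0,2):0^1=1 (0,1):0^1=1 (0,0):0^0=0 -> mex({0, 1}) = 2
G(6) = mex({1}) = 0
G(7) = mex({0, 1, 2}) = 3
G(8) = mex({0, 1, 2}) = 3
Therefore G(8) = 3.

3


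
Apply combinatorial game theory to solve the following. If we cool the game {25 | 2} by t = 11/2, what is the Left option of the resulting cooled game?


Original game: {25 | 2} (a switch {a | b} with a > b).
Cooling by t (for t below the temperature (a - b)/2 = 23/2) taxes each move by t: {a | b} cooled by t is {a - t | b + t}.
Cooling amount: t = 11/2
Cooled Left option: 25 - 11/2 = 39/2
Cooled Right option: 2 + 11/2 = 15/2
Cooled game: {39/2 | 15/2}
Left option = 39/2

39/2


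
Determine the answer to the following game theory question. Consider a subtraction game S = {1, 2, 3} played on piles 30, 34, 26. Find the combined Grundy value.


Subtraction set: {1, 2, 3}
For this subtraction set, G(n) = n mod 4 (period = max + 1 = 4).
Pile 1 (size 30): G(30) = 30 mod 4 = 2
Pile 2 (size 34): G(34) = 34 mod 4 = 2
Pile 3 (size 26): G(26) = 26 mod 4 = 2
Total Grundy value = XOR of all: 2 XOR 2 XOR 2 = 2

2


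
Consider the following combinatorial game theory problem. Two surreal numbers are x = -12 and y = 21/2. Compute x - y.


x = -12, y = 21/2
Converting to common denominator: 2
x = -24/2, y = 21/2
x - y = -12 - 21/2 = -45/2

-45/2


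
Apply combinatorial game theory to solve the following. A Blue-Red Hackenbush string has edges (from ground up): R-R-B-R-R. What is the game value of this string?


Edges (from ground): R-R-B-R-R
By Berlekamp's sign-expansion rule, a Blue-Red Hackenbush stalk has the value of the surreal number whose sign sequence is the edge sequence with B -> + and R -> -.
Sign sequence: --+--
Trace the sign expansion in the surreal number tree, starting from 0:
Edge 1: R (sign -) -> bounds (-inf, 0), value = -1
Edge 2: R (sign -) -> bounds (-inf, -1), value = -2
Edge 3: B (sign +) -> bounds (-2, -1), value = -3/2
Edge 4: R (sign -) -> bounds (-2, -3/2), value = -7/4
Edge 5: R (sign -) -> bounds (-2, -7/4), value = -15/8
Game value = -15/8

-15/8


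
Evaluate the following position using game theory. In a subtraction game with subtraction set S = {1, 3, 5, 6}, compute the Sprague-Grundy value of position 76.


The subtraction set is S = {1, 3, 5, 6}.
G(k) = mex{ G(k - s) : s in S, s <= k }. We compute iteratively: G(0) = 0.
G(1) = mex({0}) = 1
G(2) = mex({1}) = 0
G(3) = mex({0}) = 1
G(4) = mex({1}) = 0
G(5) = mex({0}) = 1
G(6) = mex({0, 1}) = 2
G(7) = mex({0, 1, 2}) = 3
G(8) = mex({0, 1, 3}) = 2
G(9) = mex({0, 1, 2}) = 3
G(10) = mex({0, 1, 3}) = 2
G(11) = mex({1, 2}) = 0
G(12) = mex({0, 2, 3}) = 1
G(13) = mex({1, 2, 3}) = 0
G(14) = mex({0, 2, 3}) = 1
G(15) = mex({1, 2, 3}) = 0
G(16) = mex({0, 2}) = 1
Observe that G(11)..G(16) = 0, 1, 0, 1, 0, 1 repeats G(0)..G(5) = 0, 1, 0, 1, 0, 1.
For k >= max(S) = 6, G(k) is determined by the previous 6 values G(k-6)..G(k-1); a window of 6 consecutive values has recurred shifted by 11, so by induction G(k + 11) = G(k) for all k >= 0: the sequence is periodic from the start with period 11.
One period: G(0..10) = 0, 1, 0, 1, 0, 1, 2, 3, 2, 3, 2.
76 mod 11 = 10, so G(76) = G(10) = 2.

2


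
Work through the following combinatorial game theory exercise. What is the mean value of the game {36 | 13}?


Game = {36 | 13}, a switch {a | b} with numbers a > b.
Its thermograph has left wall a - t and right wall b + t, which meet at t = (a - b)/2, where both equal (a + b)/2. So the mast (mean value) is at (a + b)/2.
Mean = (36 + (13))/2 = 49/2 = 49/2

49/2


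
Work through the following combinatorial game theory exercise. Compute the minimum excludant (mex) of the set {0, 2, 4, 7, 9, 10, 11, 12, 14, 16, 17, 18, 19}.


Set = {0, 2, 4, 7, 9, 10, 11, 12, 14, 16, 17, 18, 19}
0 is in the set.
1 is NOT in the set. This is the mex.
mex = 1

1


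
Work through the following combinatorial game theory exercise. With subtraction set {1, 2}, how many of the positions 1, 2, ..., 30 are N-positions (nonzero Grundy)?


Subtraction set S = {1, 2}, so G(n) = n mod 3.
G(n) = 0 when n is a multiple of 3.
Multiples of 3 in [1, 30]: 10
N-positions (nonzero Grundy) = 30 - 10 = 20

20


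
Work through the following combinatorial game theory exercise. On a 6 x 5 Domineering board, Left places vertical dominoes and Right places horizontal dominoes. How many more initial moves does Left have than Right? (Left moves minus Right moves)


Board is 6 x 5 (rows x cols).
Left (vertical) placements: (rows-1) * cols = 5 * 5 = 25
Right (horizontal) placements: rows * (cols-1) = 6 * 4 = 24
Advantage = Left - Right = 25 - 24 = 1

1


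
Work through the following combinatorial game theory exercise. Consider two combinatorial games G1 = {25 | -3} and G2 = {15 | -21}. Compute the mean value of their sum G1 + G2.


G1 = {25 | -3}, G2 = {15 | -21}
Each is a switch {a | b} with numbers a > b; its mean value is (a + b)/2, and mean value is additive over game sums: m(G1 + G2) = m(G1) + m(G2).
Mean of G1 = (25 + (-3))/2 = 22/2 = 11
Mean of G2 = (15 + (-21))/2 = -6/2 = -3
Mean of G1 + G2 = 11 + -3 = 8

8
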